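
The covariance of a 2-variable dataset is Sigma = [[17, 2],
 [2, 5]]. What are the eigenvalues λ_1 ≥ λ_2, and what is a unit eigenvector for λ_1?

Step 1 — characteristic polynomial of 2×2 Sigma:
  det(Sigma - λI) = λ² - trace · λ + det = 0.
  trace = 17 + 5 = 22, det = 17·5 - (2)² = 81.
Step 2 — discriminant:
  Δ = trace² - 4·det = 484 - 324 = 160.
Step 3 — eigenvalues:
  λ = (trace ± √Δ)/2 = (22 ± 12.6491)/2,
  λ_1 = 17.3246,  λ_2 = 4.6754.

Step 4 — unit eigenvector for λ_1: solve (Sigma - λ_1 I)v = 0. First row:
  (17 - 17.3246)·v_x + (2)·v_y = 0, i.e. (-0.3246)·v_x + (2)·v_y = 0,
  so v ∝ (b, λ_1 - a) = (2, 0.3246) = u.
  ||u|| = √((2)² + (0.3246)²) = √(4.1053) ≈ 2.0262,
  v_1 = u/||u|| ≈ (0.9871, 0.1602) (||v_1|| = 1).

λ_1 = 17.3246,  λ_2 = 4.6754;  v_1 ≈ (0.9871, 0.1602)


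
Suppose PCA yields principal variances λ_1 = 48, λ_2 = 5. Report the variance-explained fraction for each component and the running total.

Step 1 — total variance = trace(Sigma) = Σ λ_i = 48 + 5 = 53.

Step 2 — fraction explained by component i = λ_i / Σ λ:
  PC1: 48/53 = 0.9057
  PC2: 5/53 = 0.0943

Step 3 — cumulative fraction after k components = (λ_1 + ... + λ_k) / Σ λ:
  k = 1: 48/53 = 0.9057
  k = 2: (48 + 5)/53 = 53/53 = 1

Summary (fraction, with percent):

explained: PC1 0.9057 (90.57%), PC2 0.0943 (9.43%);  cumulative: 0.9057, 1


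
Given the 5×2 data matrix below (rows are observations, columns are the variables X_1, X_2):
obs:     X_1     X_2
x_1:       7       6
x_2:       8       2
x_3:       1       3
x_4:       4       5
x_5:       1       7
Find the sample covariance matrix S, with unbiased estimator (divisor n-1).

Step 1 — column means:
  mean(X_1) = (7 + 8 + 1 + 4 + 1) / 5 = 21/5 = 4.2
  mean(X_2) = (6 + 2 + 3 + 5 + 7) / 5 = 23/5 = 4.6

Step 2 — sample covariance S[i,j] = (1/(n-1)) · Σ_k (x_{k,i} - mean_i) · (x_{k,j} - mean_j), with n-1 = 4.
  S[X_1,X_1] = ((2.8)·(2.8) + (3.8)·(3.8) + (-3.2)·(-3.2) + (-0.2)·(-0.2) + (-3.2)·(-3.2)) / 4 = 42.8/4 = 10.7
  S[X_1,X_2] = ((2.8)·(1.4) + (3.8)·(-2.6) + (-3.2)·(-1.6) + (-0.2)·(0.4) + (-3.2)·(2.4)) / 4 = -8.6/4 = -2.15
  S[X_2,X_2] = ((1.4)·(1.4) + (-2.6)·(-2.6) + (-1.6)·(-1.6) + (0.4)·(0.4) + (2.4)·(2.4)) / 4 = 17.2/4 = 4.3

S is symmetric (S[j,i] = S[i,j]). Assembling:

S = [[10.7, -2.15],
 [-2.15, 4.3]]


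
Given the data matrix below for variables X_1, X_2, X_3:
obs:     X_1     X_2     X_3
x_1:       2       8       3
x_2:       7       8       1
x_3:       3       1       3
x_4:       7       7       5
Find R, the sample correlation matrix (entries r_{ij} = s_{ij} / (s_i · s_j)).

Step 1 — column means:
  mean(X_1) = (2 + 7 + 3 + 7) / 4 = 19/4 = 4.75
  mean(X_2) = (8 + 8 + 1 + 7) / 4 = 24/4 = 6
  mean(X_3) = (3 + 1 + 3 + 5) / 4 = 12/4 = 3

Step 2 — sample variances and covariances s[i,j] = (1/(n-1)) · Σ_k (x_{k,i} - mean_i) · (x_{k,j} - mean_j), with n-1 = 3:
  s[X_1,X_1] = ((-2.75)·(-2.75) + (2.25)·(2.25) + (-1.75)·(-1.75) + (2.25)·(2.25)) / 3 = 20.75/3 = 6.9167
  s[X_1,X_2] = ((-2.75)·(2) + (2.25)·(2) + (-1.75)·(-5) + (2.25)·(1)) / 3 = 10/3 = 3.3333
  s[X_1,X_3] = ((-2.75)·(0) + (2.25)·(-2) + (-1.75)·(0) + (2.25)·(2)) / 3 = 0/3 = 0
  s[X_2,X_2] = ((2)·(2) + (2)·(2) + (-5)·(-5) + (1)·(1)) / 3 = 34/3 = 11.3333
  s[X_2,X_3] = ((2)·(0) + (2)·(-2) + (-5)·(0) + (1)·(2)) / 3 = -2/3 = -0.6667
  s[X_3,X_3] = ((0)·(0) + (-2)·(-2) + (0)·(0) + (2)·(2)) / 3 = 8/3 = 2.6667
  Sample standard deviations s_i = √(s[i,i]):
  s(X_1) = √(6.9167) = 2.63
  s(X_2) = √(11.3333) = 3.3665
  s(X_3) = √(2.6667) = 1.633

Step 3 — r_{ij} = s_{ij} / (s_i · s_j):
  r[X_1,X_1] = 1 (diagonal).
  r[X_1,X_2] = 3.3333 / (2.63 · 3.3665) = 3.3333 / 8.8537 = 0.3765
  r[X_1,X_3] = 0 / (2.63 · 1.633) = 0 / 4.2947 = 0
  r[X_2,X_2] = 1 (diagonal).
  r[X_2,X_3] = -0.6667 / (3.3665 · 1.633) = -0.6667 / 5.4975 = -0.1213
  r[X_3,X_3] = 1 (diagonal).

R is symmetric with unit diagonal. Assembling:

R = [[1, 0.3765, 0],
 [0.3765, 1, -0.1213],
 [0, -0.1213, 1]]


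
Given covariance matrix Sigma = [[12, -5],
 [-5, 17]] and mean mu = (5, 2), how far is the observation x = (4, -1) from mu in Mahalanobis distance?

Step 1 — centre the observation: (x - mu) = (-1, -3).

Step 2 — invert Sigma. det(Sigma) = 12·17 - (-5)² = 179.
  Sigma^{-1} = (1/det) · [[d, -b], [-b, a]] = [[0.095, 0.0279],
 [0.0279, 0.067]].

Step 3 — form the quadratic (x - mu)^T · Sigma^{-1} · (x - mu):
  Sigma^{-1} · (x - mu) = (-0.1788, -0.2291).
  (x - mu)^T · [Sigma^{-1} · (x - mu)] = (-1)·(-0.1788) + (-3)·(-0.2291) = 0.8659.

Step 4 — take square root: d = √(0.8659) ≈ 0.9305.

d(x, mu) = √(0.8659) ≈ 0.9305


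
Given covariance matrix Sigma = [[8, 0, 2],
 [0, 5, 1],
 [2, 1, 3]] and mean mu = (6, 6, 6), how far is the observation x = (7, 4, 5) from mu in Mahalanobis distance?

Step 1 — centre the observation: (x - mu) = (1, -2, -1).

Step 2 — invert Sigma (cofactor / det for 3×3, or solve directly):
  Sigma^{-1} = [[0.1522, 0.0217, -0.1087],
 [0.0217, 0.2174, -0.087],
 [-0.1087, -0.087, 0.4348]].

Step 3 — form the quadratic (x - mu)^T · Sigma^{-1} · (x - mu):
  Sigma^{-1} · (x - mu) = (0.2174, -0.3261, -0.3696).
  (x - mu)^T · [Sigma^{-1} · (x - mu)] = (1)·(0.2174) + (-2)·(-0.3261) + (-1)·(-0.3696) = 1.2391.

Step 4 — take square root: d = √(1.2391) ≈ 1.1132.

d(x, mu) = √(1.2391) ≈ 1.1132


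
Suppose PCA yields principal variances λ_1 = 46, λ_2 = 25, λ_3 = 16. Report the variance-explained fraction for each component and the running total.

Step 1 — total variance = trace(Sigma) = Σ λ_i = 46 + 25 + 16 = 87.

Step 2 — fraction explained by component i = λ_i / Σ λ:
  PC1: 46/87 = 0.5287
  PC2: 25/87 = 0.2874
  PC3: 16/87 = 0.1839

Step 3 — cumulative fraction after k components = (λ_1 + ... + λ_k) / Σ λ:
  k = 1: 46/87 = 0.5287
  k = 2: (46 + 25)/87 = 71/87 = 0.8161
  k = 3: (46 + 25 + 16)/87 = 87/87 = 1

Summary (fraction, with percent):

explained: PC1 0.5287 (52.87%), PC2 0.2874 (28.74%), PC3 0.1839 (18.39%);  cumulative: 0.5287, 0.8161, 1


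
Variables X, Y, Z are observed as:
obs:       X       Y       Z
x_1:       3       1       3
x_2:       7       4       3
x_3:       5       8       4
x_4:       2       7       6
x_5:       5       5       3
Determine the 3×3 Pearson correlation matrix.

Step 1 — column means:
  mean(X) = (3 + 7 + 5 + 2 + 5) / 5 = 22/5 = 4.4
  mean(Y) = (1 + 4 + 8 + 7 + 5) / 5 = 25/5 = 5
  mean(Z) = (3 + 3 + 4 + 6 + 3) / 5 = 19/5 = 3.8

Step 2 — sample variances and covariances s[i,j] = (1/(n-1)) · Σ_k (x_{k,i} - mean_i) · (x_{k,j} - mean_j), with n-1 = 4:
  s[X,X] = ((-1.4)·(-1.4) + (2.6)·(2.6) + (0.6)·(0.6) + (-2.4)·(-2.4) + (0.6)·(0.6)) / 4 = 15.2/4 = 3.8
  s[X,Y] = ((-1.4)·(-4) + (2.6)·(-1) + (0.6)·(3) + (-2.4)·(2) + (0.6)·(0)) / 4 = 0/4 = 0
  s[X,Z] = ((-1.4)·(-0.8) + (2.6)·(-0.8) + (0.6)·(0.2) + (-2.4)·(2.2) + (0.6)·(-0.8)) / 4 = -6.6/4 = -1.65
  s[Y,Y] = ((-4)·(-4) + (-1)·(-1) + (3)·(3) + (2)·(2) + (0)·(0)) / 4 = 30/4 = 7.5
  s[Y,Z] = ((-4)·(-0.8) + (-1)·(-0.8) + (3)·(0.2) + (2)·(2.2) + (0)·(-0.8)) / 4 = 9/4 = 2.25
  s[Z,Z] = ((-0.8)·(-0.8) + (-0.8)·(-0.8) + (0.2)·(0.2) + (2.2)·(2.2) + (-0.8)·(-0.8)) / 4 = 6.8/4 = 1.7
  Sample standard deviations s_i = √(s[i,i]):
  s(X) = √(3.8) = 1.9494
  s(Y) = √(7.5) = 2.7386
  s(Z) = √(1.7) = 1.3038

Step 3 — r_{ij} = s_{ij} / (s_i · s_j):
  r[X,X] = 1 (diagonal).
  r[X,Y] = 0 / (1.9494 · 2.7386) = 0 / 5.3385 = 0
  r[X,Z] = -1.65 / (1.9494 · 1.3038) = -1.65 / 2.5417 = -0.6492
  r[Y,Y] = 1 (diagonal).
  r[Y,Z] = 2.25 / (2.7386 · 1.3038) = 2.25 / 3.5707 = 0.6301
  r[Z,Z] = 1 (diagonal).

R is symmetric with unit diagonal. Assembling:

R = [[1, 0, -0.6492],
 [0, 1, 0.6301],
 [-0.6492, 0.6301, 1]]


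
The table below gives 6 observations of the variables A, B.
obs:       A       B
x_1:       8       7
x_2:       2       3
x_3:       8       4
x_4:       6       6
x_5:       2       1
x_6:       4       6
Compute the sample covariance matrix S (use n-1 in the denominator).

Step 1 — column means:
  mean(A) = (8 + 2 + 8 + 6 + 2 + 4) / 6 = 30/6 = 5
  mean(B) = (7 + 3 + 4 + 6 + 1 + 6) / 6 = 27/6 = 4.5

Step 2 — sample covariance S[i,j] = (1/(n-1)) · Σ_k (x_{k,i} - mean_i) · (x_{k,j} - mean_j), with n-1 = 5.
  S[A,A] = ((3)·(3) + (-3)·(-3) + (3)·(3) + (1)·(1) + (-3)·(-3) + (-1)·(-1)) / 5 = 38/5 = 7.6
  S[A,B] = ((3)·(2.5) + (-3)·(-1.5) + (3)·(-0.5) + (1)·(1.5) + (-3)·(-3.5) + (-1)·(1.5)) / 5 = 21/5 = 4.2
  S[B,B] = ((2.5)·(2.5) + (-1.5)·(-1.5) + (-0.5)·(-0.5) + (1.5)·(1.5) + (-3.5)·(-3.5) + (1.5)·(1.5)) / 5 = 25.5/5 = 5.1

S is symmetric (S[j,i] = S[i,j]). Assembling:

S = [[7.6, 4.2],
 [4.2, 5.1]]


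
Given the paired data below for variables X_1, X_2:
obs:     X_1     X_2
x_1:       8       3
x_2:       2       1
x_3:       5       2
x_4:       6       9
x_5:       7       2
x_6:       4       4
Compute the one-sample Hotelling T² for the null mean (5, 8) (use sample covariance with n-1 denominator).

Step 1 — sample mean vector:
  mean(X_1) = (8 + 2 + 5 + 6 + 7 + 4) / 6 = 32/6 = 5.3333
  mean(X_2) = (3 + 1 + 2 + 9 + 2 + 4) / 6 = 21/6 = 3.5
  x̄ = (5.3333, 3.5),  deviation x̄ - mu_0 = (5.3333, 3.5) - (5, 8) = (0.3333, -4.5).

Step 2 — sample covariance matrix, S[i,j] = (1/(n-1)) · Σ_k (x_{k,i} - mean_i) · (x_{k,j} - mean_j), divisor n-1 = 5:
  S[X_1,X_1] = ((2.6667)·(2.6667) + (-3.3333)·(-3.3333) + (-0.3333)·(-0.3333) + (0.6667)·(0.6667) + (1.6667)·(1.6667) + (-1.3333)·(-1.3333)) / 5 = 23.3333/5 = 4.6667
  S[X_1,X_2] = ((2.6667)·(-0.5) + (-3.3333)·(-2.5) + (-0.3333)·(-1.5) + (0.6667)·(5.5) + (1.6667)·(-1.5) + (-1.3333)·(0.5)) / 5 = 8/5 = 1.6
  S[X_2,X_2] = ((-0.5)·(-0.5) + (-2.5)·(-2.5) + (-1.5)·(-1.5) + (5.5)·(5.5) + (-1.5)·(-1.5) + (0.5)·(0.5)) / 5 = 41.5/5 = 8.3
  S = [[4.6667, 1.6],
 [1.6, 8.3]].

Step 3 — invert S. det(S) = 4.6667·8.3 - (1.6)² = 36.1733.
  S^{-1} = (1/det) · [[d, -b], [-b, a]] = [[0.2295, -0.0442],
 [-0.0442, 0.129]].

Step 4 — quadratic form (x̄ - mu_0)^T · S^{-1} · (x̄ - mu_0):
  S^{-1} · (x̄ - mu_0) = (0.2755, -0.5953),
  (x̄ - mu_0)^T · [...] = (0.3333)·(0.2755) + (-4.5)·(-0.5953) = 2.7706.

Step 5 — scale by n: T² = 6 · 2.7706 = 16.6237.

T² ≈ 16.6237


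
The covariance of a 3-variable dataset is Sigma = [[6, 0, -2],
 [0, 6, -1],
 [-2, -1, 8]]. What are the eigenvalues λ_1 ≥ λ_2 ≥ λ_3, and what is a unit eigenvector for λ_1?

Step 1 — characteristic polynomial p(λ) = det(λI - Sigma) = λ³ - tr·λ² + c_1·λ - det, where tr = trace, c_1 = sum of the principal 2×2 minors, det = det(Sigma):
  tr = 6 + 6 + 8 = 20,
  c_1 = (6·6 - (0)²) + (6·8 - (-2)²) + (6·8 - (-1)²) = 36 + 44 + 47 = 127,
  det = 6·(6·8 - (-1)²) - (0)·((0)·8 - (-1)·(-2)) + (-2)·((0)·(-1) - 6·(-2)) = 6·(47) - (0)·(-2) + (-2)·(12) = 258.
  So p(λ) = λ³ - 20λ² + 127λ - 258.
Step 2 — look for an integer root (rational root theorem: any rational root is an integer divisor of 258). Testing λ = 6:
  p(6) = 216 - 720 + 762 - 258 = 0  ✓
  Dividing out (λ - 6): p(λ) = (λ - 6)(λ² - 14λ + 43).
Step 3 — remaining eigenvalues from the quadratic λ² - 14λ + 43 = 0:
  Δ = 14² - 4·43 = 196 - 172 = 24,  λ = (14 ± √24)/2 = (14 ± 4.899)/2 ≈ 9.4495 or 4.5505.
  Sorted: λ_1 = 9.4495,  λ_2 = 6,  λ_3 = 4.5505  (check: sum = 20 = tr ✓).

Step 4 — unit eigenvector for λ_1 ≈ 9.4495: v spans the null space of (Sigma - λ_1 I), whose rows are
  r_1 = (-3.4495, 0, -2),  r_2 = (0, -3.4495, -1),  r_3 = (-2, -1, -1.4495).
  v is orthogonal to every row, so take v ∝ r_1 × r_2 = ((0)·(-1) - (-2)·(-3.4495), (-2)·(0) - (-3.4495)·(-1), (-3.4495)·(-3.4495) - (0)·(0)) ≈ (-6.899, -3.4495, 11.899).
  Rescale (multiply by -1 so the first nonzero entry is positive): u = (6.899, 3.4495, -11.899).
  ||u|| = √((6.899)² + (3.4495)² + (-11.899)²) = √(201.0806) ≈ 14.1803,  v_1 = u/||u|| ≈ (0.4865, 0.2433, -0.8391) (||v_1|| = 1).

λ_1 = 9.4495,  λ_2 = 6,  λ_3 = 4.5505;  v_1 ≈ (0.4865, 0.2433, -0.8391)


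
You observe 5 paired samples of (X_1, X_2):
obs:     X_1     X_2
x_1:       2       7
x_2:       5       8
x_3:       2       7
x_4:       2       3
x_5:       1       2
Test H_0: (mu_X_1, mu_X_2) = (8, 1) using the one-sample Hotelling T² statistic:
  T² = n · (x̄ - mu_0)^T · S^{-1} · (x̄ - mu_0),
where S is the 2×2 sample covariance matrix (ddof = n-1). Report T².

Step 1 — sample mean vector:
  mean(X_1) = (2 + 5 + 2 + 2 + 1) / 5 = 12/5 = 2.4
  mean(X_2) = (7 + 8 + 7 + 3 + 2) / 5 = 27/5 = 5.4
  x̄ = (2.4, 5.4),  deviation x̄ - mu_0 = (2.4, 5.4) - (8, 1) = (-5.6, 4.4).

Step 2 — sample covariance matrix, S[i,j] = (1/(n-1)) · Σ_k (x_{k,i} - mean_i) · (x_{k,j} - mean_j), divisor n-1 = 4:
  S[X_1,X_1] = ((-0.4)·(-0.4) + (2.6)·(2.6) + (-0.4)·(-0.4) + (-0.4)·(-0.4) + (-1.4)·(-1.4)) / 4 = 9.2/4 = 2.3
  S[X_1,X_2] = ((-0.4)·(1.6) + (2.6)·(2.6) + (-0.4)·(1.6) + (-0.4)·(-2.4) + (-1.4)·(-3.4)) / 4 = 11.2/4 = 2.8
  S[X_2,X_2] = ((1.6)·(1.6) + (2.6)·(2.6) + (1.6)·(1.6) + (-2.4)·(-2.4) + (-3.4)·(-3.4)) / 4 = 29.2/4 = 7.3
  S = [[2.3, 2.8],
 [2.8, 7.3]].

Step 3 — invert S. det(S) = 2.3·7.3 - (2.8)² = 8.95.
  S^{-1} = (1/det) · [[d, -b], [-b, a]] = [[0.8156, -0.3128],
 [-0.3128, 0.257]].

Step 4 — quadratic form (x̄ - mu_0)^T · S^{-1} · (x̄ - mu_0):
  S^{-1} · (x̄ - mu_0) = (-5.9441, 2.8827),
  (x̄ - mu_0)^T · [...] = (-5.6)·(-5.9441) + (4.4)·(2.8827) = 45.9709.

Step 5 — scale by n: T² = 5 · 45.9709 = 229.8547.

T² ≈ 229.8547


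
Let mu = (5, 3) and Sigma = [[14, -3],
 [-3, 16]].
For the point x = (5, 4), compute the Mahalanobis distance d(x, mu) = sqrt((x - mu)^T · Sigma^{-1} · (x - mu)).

Step 1 — centre the observation: (x - mu) = (0, 1).

Step 2 — invert Sigma. det(Sigma) = 14·16 - (-3)² = 215.
  Sigma^{-1} = (1/det) · [[d, -b], [-b, a]] = [[0.0744, 0.014],
 [0.014, 0.0651]].

Step 3 — form the quadratic (x - mu)^T · Sigma^{-1} · (x - mu):
  Sigma^{-1} · (x - mu) = (0.014, 0.0651).
  (x - mu)^T · [Sigma^{-1} · (x - mu)] = (0)·(0.014) + (1)·(0.0651) = 0.0651.

Step 4 — take square root: d = √(0.0651) ≈ 0.2552.

d(x, mu) = √(0.0651) ≈ 0.2552


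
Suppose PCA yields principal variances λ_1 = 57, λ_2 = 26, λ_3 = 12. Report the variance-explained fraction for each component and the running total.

Step 1 — total variance = trace(Sigma) = Σ λ_i = 57 + 26 + 12 = 95.

Step 2 — fraction explained by component i = λ_i / Σ λ:
  PC1: 57/95 = 0.6
  PC2: 26/95 = 0.2737
  PC3: 12/95 = 0.1263

Step 3 — cumulative fraction after k components = (λ_1 + ... + λ_k) / Σ λ:
  k = 1: 57/95 = 0.6
  k = 2: (57 + 26)/95 = 83/95 = 0.8737
  k = 3: (57 + 26 + 12)/95 = 95/95 = 1

Summary (fraction, with percent):

explained: PC1 0.6 (60%), PC2 0.2737 (27.37%), PC3 0.1263 (12.63%);  cumulative: 0.6, 0.8737, 1


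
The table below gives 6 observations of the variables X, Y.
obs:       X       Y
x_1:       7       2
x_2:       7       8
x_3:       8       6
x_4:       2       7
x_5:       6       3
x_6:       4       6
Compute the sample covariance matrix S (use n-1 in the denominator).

Step 1 — column means:
  mean(X) = (7 + 7 + 8 + 2 + 6 + 4) / 6 = 34/6 = 5.6667
  mean(Y) = (2 + 8 + 6 + 7 + 3 + 6) / 6 = 32/6 = 5.3333

Step 2 — sample covariance S[i,j] = (1/(n-1)) · Σ_k (x_{k,i} - mean_i) · (x_{k,j} - mean_j), with n-1 = 5.
  S[X,X] = ((1.3333)·(1.3333) + (1.3333)·(1.3333) + (2.3333)·(2.3333) + (-3.6667)·(-3.6667) + (0.3333)·(0.3333) + (-1.6667)·(-1.6667)) / 5 = 25.3333/5 = 5.0667
  S[X,Y] = ((1.3333)·(-3.3333) + (1.3333)·(2.6667) + (2.3333)·(0.6667) + (-3.6667)·(1.6667) + (0.3333)·(-2.3333) + (-1.6667)·(0.6667)) / 5 = -7.3333/5 = -1.4667
  S[Y,Y] = ((-3.3333)·(-3.3333) + (2.6667)·(2.6667) + (0.6667)·(0.6667) + (1.6667)·(1.6667) + (-2.3333)·(-2.3333) + (0.6667)·(0.6667)) / 5 = 27.3333/5 = 5.4667

S is symmetric (S[j,i] = S[i,j]). Assembling:

S = [[5.0667, -1.4667],
 [-1.4667, 5.4667]]


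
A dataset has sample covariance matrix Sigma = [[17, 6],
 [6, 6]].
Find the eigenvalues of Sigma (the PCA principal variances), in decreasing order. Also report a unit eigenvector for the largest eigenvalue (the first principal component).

Step 1 — characteristic polynomial of 2×2 Sigma:
  det(Sigma - λI) = λ² - trace · λ + det = 0.
  trace = 17 + 6 = 23, det = 17·6 - (6)² = 66.
Step 2 — discriminant:
  Δ = trace² - 4·det = 529 - 264 = 265.
Step 3 — eigenvalues:
  λ = (trace ± √Δ)/2 = (23 ± 16.2788)/2,
  λ_1 = 19.6394,  λ_2 = 3.3606.

Step 4 — unit eigenvector for λ_1: solve (Sigma - λ_1 I)v = 0. First row:
  (17 - 19.6394)·v_x + (6)·v_y = 0, i.e. (-2.6394)·v_x + (6)·v_y = 0,
  so v ∝ (b, λ_1 - a) = (6, 2.6394) = u.
  ||u|| = √((6)² + (2.6394)²) = √(42.9665) ≈ 6.5549,
  v_1 = u/||u|| ≈ (0.9153, 0.4027) (||v_1|| = 1).

λ_1 = 19.6394,  λ_2 = 3.3606;  v_1 ≈ (0.9153, 0.4027)


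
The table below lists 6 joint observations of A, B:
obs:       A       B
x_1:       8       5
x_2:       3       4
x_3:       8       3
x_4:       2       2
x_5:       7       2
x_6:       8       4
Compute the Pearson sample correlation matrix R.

Step 1 — column means:
  mean(A) = (8 + 3 + 8 + 2 + 7 + 8) / 6 = 36/6 = 6
  mean(B) = (5 + 4 + 3 + 2 + 2 + 4) / 6 = 20/6 = 3.3333

Step 2 — sample variances and covariances s[i,j] = (1/(n-1)) · Σ_k (x_{k,i} - mean_i) · (x_{k,j} - mean_j), with n-1 = 5:
  s[A,A] = ((2)·(2) + (-3)·(-3) + (2)·(2) + (-4)·(-4) + (1)·(1) + (2)·(2)) / 5 = 38/5 = 7.6
  s[A,B] = ((2)·(1.6667) + (-3)·(0.6667) + (2)·(-0.3333) + (-4)·(-1.3333) + (1)·(-1.3333) + (2)·(0.6667)) / 5 = 6/5 = 1.2
  s[B,B] = ((1.6667)·(1.6667) + (0.6667)·(0.6667) + (-0.3333)·(-0.3333) + (-1.3333)·(-1.3333) + (-1.3333)·(-1.3333) + (0.6667)·(0.6667)) / 5 = 7.3333/5 = 1.4667
  Sample standard deviations s_i = √(s[i,i]):
  s(A) = √(7.6) = 2.7568
  s(B) = √(1.4667) = 1.2111

Step 3 — r_{ij} = s_{ij} / (s_i · s_j):
  r[A,A] = 1 (diagonal).
  r[A,B] = 1.2 / (2.7568 · 1.2111) = 1.2 / 3.3387 = 0.3594
  r[B,B] = 1 (diagonal).

R is symmetric with unit diagonal. Assembling:

R = [[1, 0.3594],
 [0.3594, 1]]


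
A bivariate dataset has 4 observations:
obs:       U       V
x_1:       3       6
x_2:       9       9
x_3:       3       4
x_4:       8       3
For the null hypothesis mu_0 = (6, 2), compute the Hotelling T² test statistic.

Step 1 — sample mean vector:
  mean(U) = (3 + 9 + 3 + 8) / 4 = 23/4 = 5.75
  mean(V) = (6 + 9 + 4 + 3) / 4 = 22/4 = 5.5
  x̄ = (5.75, 5.5),  deviation x̄ - mu_0 = (5.75, 5.5) - (6, 2) = (-0.25, 3.5).

Step 2 — sample covariance matrix, S[i,j] = (1/(n-1)) · Σ_k (x_{k,i} - mean_i) · (x_{k,j} - mean_j), divisor n-1 = 3:
  S[U,U] = ((-2.75)·(-2.75) + (3.25)·(3.25) + (-2.75)·(-2.75) + (2.25)·(2.25)) / 3 = 30.75/3 = 10.25
  S[U,V] = ((-2.75)·(0.5) + (3.25)·(3.5) + (-2.75)·(-1.5) + (2.25)·(-2.5)) / 3 = 8.5/3 = 2.8333
  S[V,V] = ((0.5)·(0.5) + (3.5)·(3.5) + (-1.5)·(-1.5) + (-2.5)·(-2.5)) / 3 = 21/3 = 7
  S = [[10.25, 2.8333],
 [2.8333, 7]].

Step 3 — invert S. det(S) = 10.25·7 - (2.8333)² = 63.7222.
  S^{-1} = (1/det) · [[d, -b], [-b, a]] = [[0.1099, -0.0445],
 [-0.0445, 0.1609]].

Step 4 — quadratic form (x̄ - mu_0)^T · S^{-1} · (x̄ - mu_0):
  S^{-1} · (x̄ - mu_0) = (-0.1831, 0.5741),
  (x̄ - mu_0)^T · [...] = (-0.25)·(-0.1831) + (3.5)·(0.5741) = 2.0551.

Step 5 — scale by n: T² = 4 · 2.0551 = 8.2206.

T² ≈ 8.2206


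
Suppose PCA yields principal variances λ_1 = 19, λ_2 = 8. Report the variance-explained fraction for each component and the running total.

Step 1 — total variance = trace(Sigma) = Σ λ_i = 19 + 8 = 27.

Step 2 — fraction explained by component i = λ_i / Σ λ:
  PC1: 19/27 = 0.7037
  PC2: 8/27 = 0.2963

Step 3 — cumulative fraction after k components = (λ_1 + ... + λ_k) / Σ λ:
  k = 1: 19/27 = 0.7037
  k = 2: (19 + 8)/27 = 27/27 = 1

Summary (fraction, with percent):

explained: PC1 0.7037 (70.37%), PC2 0.2963 (29.63%);  cumulative: 0.7037, 1


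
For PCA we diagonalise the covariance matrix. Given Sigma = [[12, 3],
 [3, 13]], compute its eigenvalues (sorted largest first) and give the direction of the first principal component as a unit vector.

Step 1 — characteristic polynomial of 2×2 Sigma:
  det(Sigma - λI) = λ² - trace · λ + det = 0.
  trace = 12 + 13 = 25, det = 12·13 - (3)² = 147.
Step 2 — discriminant:
  Δ = trace² - 4·det = 625 - 588 = 37.
Step 3 — eigenvalues:
  λ = (trace ± √Δ)/2 = (25 ± 6.0828)/2,
  λ_1 = 15.5414,  λ_2 = 9.4586.

Step 4 — unit eigenvector for λ_1: solve (Sigma - λ_1 I)v = 0. First row:
  (12 - 15.5414)·v_x + (3)·v_y = 0, i.e. (-3.5414)·v_x + (3)·v_y = 0,
  so v ∝ (b, λ_1 - a) = (3, 3.5414) = u.
  ||u|| = √((3)² + (3.5414)²) = √(21.5414) ≈ 4.6413,
  v_1 = u/||u|| ≈ (0.6464, 0.763) (||v_1|| = 1).

λ_1 = 15.5414,  λ_2 = 9.4586;  v_1 ≈ (0.6464, 0.763)


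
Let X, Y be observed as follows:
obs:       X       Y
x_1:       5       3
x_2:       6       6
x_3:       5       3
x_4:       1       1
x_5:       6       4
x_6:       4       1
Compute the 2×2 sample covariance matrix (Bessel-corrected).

Step 1 — column means:
  mean(X) = (5 + 6 + 5 + 1 + 6 + 4) / 6 = 27/6 = 4.5
  mean(Y) = (3 + 6 + 3 + 1 + 4 + 1) / 6 = 18/6 = 3

Step 2 — sample covariance S[i,j] = (1/(n-1)) · Σ_k (x_{k,i} - mean_i) · (x_{k,j} - mean_j), with n-1 = 5.
  S[X,X] = ((0.5)·(0.5) + (1.5)·(1.5) + (0.5)·(0.5) + (-3.5)·(-3.5) + (1.5)·(1.5) + (-0.5)·(-0.5)) / 5 = 17.5/5 = 3.5
  S[X,Y] = ((0.5)·(0) + (1.5)·(3) + (0.5)·(0) + (-3.5)·(-2) + (1.5)·(1) + (-0.5)·(-2)) / 5 = 14/5 = 2.8
  S[Y,Y] = ((0)·(0) + (3)·(3) + (0)·(0) + (-2)·(-2) + (1)·(1) + (-2)·(-2)) / 5 = 18/5 = 3.6

S is symmetric (S[j,i] = S[i,j]). Assembling:

S = [[3.5, 2.8],
 [2.8, 3.6]]


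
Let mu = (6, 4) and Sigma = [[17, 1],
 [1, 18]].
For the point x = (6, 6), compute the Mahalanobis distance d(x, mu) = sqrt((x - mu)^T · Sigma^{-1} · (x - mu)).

Step 1 — centre the observation: (x - mu) = (0, 2).

Step 2 — invert Sigma. det(Sigma) = 17·18 - (1)² = 305.
  Sigma^{-1} = (1/det) · [[d, -b], [-b, a]] = [[0.059, -0.0033],
 [-0.0033, 0.0557]].

Step 3 — form the quadratic (x - mu)^T · Sigma^{-1} · (x - mu):
  Sigma^{-1} · (x - mu) = (-0.0066, 0.1115).
  (x - mu)^T · [Sigma^{-1} · (x - mu)] = (0)·(-0.0066) + (2)·(0.1115) = 0.223.

Step 4 — take square root: d = √(0.223) ≈ 0.4722.

d(x, mu) = √(0.223) ≈ 0.4722


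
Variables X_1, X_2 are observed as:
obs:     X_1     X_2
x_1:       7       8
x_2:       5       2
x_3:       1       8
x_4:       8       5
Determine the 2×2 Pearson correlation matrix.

Step 1 — column means:
  mean(X_1) = (7 + 5 + 1 + 8) / 4 = 21/4 = 5.25
  mean(X_2) = (8 + 2 + 8 + 5) / 4 = 23/4 = 5.75

Step 2 — sample variances and covariances s[i,j] = (1/(n-1)) · Σ_k (x_{k,i} - mean_i) · (x_{k,j} - mean_j), with n-1 = 3:
  s[X_1,X_1] = ((1.75)·(1.75) + (-0.25)·(-0.25) + (-4.25)·(-4.25) + (2.75)·(2.75)) / 3 = 28.75/3 = 9.5833
  s[X_1,X_2] = ((1.75)·(2.25) + (-0.25)·(-3.75) + (-4.25)·(2.25) + (2.75)·(-0.75)) / 3 = -6.75/3 = -2.25
  s[X_2,X_2] = ((2.25)·(2.25) + (-3.75)·(-3.75) + (2.25)·(2.25) + (-0.75)·(-0.75)) / 3 = 24.75/3 = 8.25
  Sample standard deviations s_i = √(s[i,i]):
  s(X_1) = √(9.5833) = 3.0957
  s(X_2) = √(8.25) = 2.8723

Step 3 — r_{ij} = s_{ij} / (s_i · s_j):
  r[X_1,X_1] = 1 (diagonal).
  r[X_1,X_2] = -2.25 / (3.0957 · 2.8723) = -2.25 / 8.8917 = -0.253
  r[X_2,X_2] = 1 (diagonal).

R is symmetric with unit diagonal. Assembling:

R = [[1, -0.253],
 [-0.253, 1]]


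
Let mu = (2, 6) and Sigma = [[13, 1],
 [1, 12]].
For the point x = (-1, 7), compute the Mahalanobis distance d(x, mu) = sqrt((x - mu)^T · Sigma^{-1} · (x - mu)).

Step 1 — centre the observation: (x - mu) = (-3, 1).

Step 2 — invert Sigma. det(Sigma) = 13·12 - (1)² = 155.
  Sigma^{-1} = (1/det) · [[d, -b], [-b, a]] = [[0.0774, -0.0065],
 [-0.0065, 0.0839]].

Step 3 — form the quadratic (x - mu)^T · Sigma^{-1} · (x - mu):
  Sigma^{-1} · (x - mu) = (-0.2387, 0.1032).
  (x - mu)^T · [Sigma^{-1} · (x - mu)] = (-3)·(-0.2387) + (1)·(0.1032) = 0.8194.

Step 4 — take square root: d = √(0.8194) ≈ 0.9052.

d(x, mu) = √(0.8194) ≈ 0.9052


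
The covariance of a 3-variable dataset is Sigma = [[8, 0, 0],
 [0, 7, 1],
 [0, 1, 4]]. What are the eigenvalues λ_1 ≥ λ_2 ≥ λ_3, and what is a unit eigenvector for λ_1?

Step 1 — characteristic polynomial p(λ) = det(λI - Sigma) = λ³ - tr·λ² + c_1·λ - det, where tr = trace, c_1 = sum of the principal 2×2 minors, det = det(Sigma):
  tr = 8 + 7 + 4 = 19,
  c_1 = (8·7 - (0)²) + (8·4 - (0)²) + (7·4 - (1)²) = 56 + 32 + 27 = 115,
  det = 8·(7·4 - (1)²) - (0)·((0)·4 - (1)·(0)) + (0)·((0)·(1) - 7·(0)) = 8·(27) - (0)·(0) + (0)·(0) = 216.
  So p(λ) = λ³ - 19λ² + 115λ - 216.
Step 2 — look for an integer root (rational root theorem: any rational root is an integer divisor of 216). Testing λ = 8:
  p(8) = 512 - 1216 + 920 - 216 = 0  ✓
  Dividing out (λ - 8): p(λ) = (λ - 8)(λ² - 11λ + 27).
Step 3 — remaining eigenvalues from the quadratic λ² - 11λ + 27 = 0:
  Δ = 11² - 4·27 = 121 - 108 = 13,  λ = (11 ± √13)/2 = (11 ± 3.6056)/2 ≈ 7.3028 or 3.6972.
  Sorted: λ_1 = 8,  λ_2 = 7.3028,  λ_3 = 3.6972  (check: sum = 19 = tr ✓).

Step 4 — unit eigenvector for λ_1 = 8: v spans the null space of (Sigma - λ_1 I), whose rows are
  r_1 = (0, 0, 0),  r_2 = (0, -1, 1),  r_3 = (0, 1, -4).
  v is orthogonal to every row, so take v ∝ r_2 × r_3 = ((-1)·(-4) - (1)·(1), (1)·(0) - (0)·(-4), (0)·(1) - (-1)·(0)) = (3, 0, 0).
  Rescale (divide by 3): u = (1, 0, 0).
  ||u|| = √((1)² + (0)² + (0)²) = √(1) = 1,  v_1 = u/||u|| ≈ (1, 0, 0) (||v_1|| = 1).

λ_1 = 8,  λ_2 = 7.3028,  λ_3 = 3.6972;  v_1 ≈ (1, 0, 0)


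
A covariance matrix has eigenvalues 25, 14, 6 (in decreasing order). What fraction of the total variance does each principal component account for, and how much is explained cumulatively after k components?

Step 1 — total variance = trace(Sigma) = Σ λ_i = 25 + 14 + 6 = 45.

Step 2 — fraction explained by component i = λ_i / Σ λ:
  PC1: 25/45 = 0.5556
  PC2: 14/45 = 0.3111
  PC3: 6/45 = 0.1333

Step 3 — cumulative fraction after k components = (λ_1 + ... + λ_k) / Σ λ:
  k = 1: 25/45 = 0.5556
  k = 2: (25 + 14)/45 = 39/45 = 0.8667
  k = 3: (25 + 14 + 6)/45 = 45/45 = 1

Summary (fraction, with percent):

explained: PC1 0.5556 (55.56%), PC2 0.3111 (31.11%), PC3 0.1333 (13.33%);  cumulative: 0.5556, 0.8667, 1


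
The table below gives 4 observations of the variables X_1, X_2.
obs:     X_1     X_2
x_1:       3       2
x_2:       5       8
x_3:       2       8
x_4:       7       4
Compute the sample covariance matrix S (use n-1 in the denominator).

Step 1 — column means:
  mean(X_1) = (3 + 5 + 2 + 7) / 4 = 17/4 = 4.25
  mean(X_2) = (2 + 8 + 8 + 4) / 4 = 22/4 = 5.5

Step 2 — sample covariance S[i,j] = (1/(n-1)) · Σ_k (x_{k,i} - mean_i) · (x_{k,j} - mean_j), with n-1 = 3.
  S[X_1,X_1] = ((-1.25)·(-1.25) + (0.75)·(0.75) + (-2.25)·(-2.25) + (2.75)·(2.75)) / 3 = 14.75/3 = 4.9167
  S[X_1,X_2] = ((-1.25)·(-3.5) + (0.75)·(2.5) + (-2.25)·(2.5) + (2.75)·(-1.5)) / 3 = -3.5/3 = -1.1667
  S[X_2,X_2] = ((-3.5)·(-3.5) + (2.5)·(2.5) + (2.5)·(2.5) + (-1.5)·(-1.5)) / 3 = 27/3 = 9

S is symmetric (S[j,i] = S[i,j]). Assembling:

S = [[4.9167, -1.1667],
 [-1.1667, 9]]


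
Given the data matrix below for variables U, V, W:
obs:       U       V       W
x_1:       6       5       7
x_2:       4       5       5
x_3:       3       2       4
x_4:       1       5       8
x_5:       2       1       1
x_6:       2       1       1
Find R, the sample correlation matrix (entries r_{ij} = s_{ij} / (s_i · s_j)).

Step 1 — column means:
  mean(U) = (6 + 4 + 3 + 1 + 2 + 2) / 6 = 18/6 = 3
  mean(V) = (5 + 5 + 2 + 5 + 1 + 1) / 6 = 19/6 = 3.1667
  mean(W) = (7 + 5 + 4 + 8 + 1 + 1) / 6 = 26/6 = 4.3333

Step 2 — sample variances and covariances s[i,j] = (1/(n-1)) · Σ_k (x_{k,i} - mean_i) · (x_{k,j} - mean_j), with n-1 = 5:
  s[U,U] = ((3)·(3) + (1)·(1) + (0)·(0) + (-2)·(-2) + (-1)·(-1) + (-1)·(-1)) / 5 = 16/5 = 3.2
  s[U,V] = ((3)·(1.8333) + (1)·(1.8333) + (0)·(-1.1667) + (-2)·(1.8333) + (-1)·(-2.1667) + (-1)·(-2.1667)) / 5 = 8/5 = 1.6
  s[U,W] = ((3)·(2.6667) + (1)·(0.6667) + (0)·(-0.3333) + (-2)·(3.6667) + (-1)·(-3.3333) + (-1)·(-3.3333)) / 5 = 8/5 = 1.6
  s[V,V] = ((1.8333)·(1.8333) + (1.8333)·(1.8333) + (-1.1667)·(-1.1667) + (1.8333)·(1.8333) + (-2.1667)·(-2.1667) + (-2.1667)·(-2.1667)) / 5 = 20.8333/5 = 4.1667
  s[V,W] = ((1.8333)·(2.6667) + (1.8333)·(0.6667) + (-1.1667)·(-0.3333) + (1.8333)·(3.6667) + (-2.1667)·(-3.3333) + (-2.1667)·(-3.3333)) / 5 = 27.6667/5 = 5.5333
  s[W,W] = ((2.6667)·(2.6667) + (0.6667)·(0.6667) + (-0.3333)·(-0.3333) + (3.6667)·(3.6667) + (-3.3333)·(-3.3333) + (-3.3333)·(-3.3333)) / 5 = 43.3333/5 = 8.6667
  Sample standard deviations s_i = √(s[i,i]):
  s(U) = √(3.2) = 1.7889
  s(V) = √(4.1667) = 2.0412
  s(W) = √(8.6667) = 2.9439

Step 3 — r_{ij} = s_{ij} / (s_i · s_j):
  r[U,U] = 1 (diagonal).
  r[U,V] = 1.6 / (1.7889 · 2.0412) = 1.6 / 3.6515 = 0.4382
  r[U,W] = 1.6 / (1.7889 · 2.9439) = 1.6 / 5.2662 = 0.3038
  r[V,V] = 1 (diagonal).
  r[V,W] = 5.5333 / (2.0412 · 2.9439) = 5.5333 / 6.0093 = 0.9208
  r[W,W] = 1 (diagonal).

R is symmetric with unit diagonal. Assembling:

R = [[1, 0.4382, 0.3038],
 [0.4382, 1, 0.9208],
 [0.3038, 0.9208, 1]]


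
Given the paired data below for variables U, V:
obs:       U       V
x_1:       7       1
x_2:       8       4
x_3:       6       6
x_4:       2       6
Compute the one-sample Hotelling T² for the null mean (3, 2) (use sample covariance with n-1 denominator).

Step 1 — sample mean vector:
  mean(U) = (7 + 8 + 6 + 2) / 4 = 23/4 = 5.75
  mean(V) = (1 + 4 + 6 + 6) / 4 = 17/4 = 4.25
  x̄ = (5.75, 4.25),  deviation x̄ - mu_0 = (5.75, 4.25) - (3, 2) = (2.75, 2.25).

Step 2 — sample covariance matrix, S[i,j] = (1/(n-1)) · Σ_k (x_{k,i} - mean_i) · (x_{k,j} - mean_j), divisor n-1 = 3:
  S[U,U] = ((1.25)·(1.25) + (2.25)·(2.25) + (0.25)·(0.25) + (-3.75)·(-3.75)) / 3 = 20.75/3 = 6.9167
  S[U,V] = ((1.25)·(-3.25) + (2.25)·(-0.25) + (0.25)·(1.75) + (-3.75)·(1.75)) / 3 = -10.75/3 = -3.5833
  S[V,V] = ((-3.25)·(-3.25) + (-0.25)·(-0.25) + (1.75)·(1.75) + (1.75)·(1.75)) / 3 = 16.75/3 = 5.5833
  S = [[6.9167, -3.5833],
 [-3.5833, 5.5833]].

Step 3 — invert S. det(S) = 6.9167·5.5833 - (-3.5833)² = 25.7778.
  S^{-1} = (1/det) · [[d, -b], [-b, a]] = [[0.2166, 0.139],
 [0.139, 0.2683]].

Step 4 — quadratic form (x̄ - mu_0)^T · S^{-1} · (x̄ - mu_0):
  S^{-1} · (x̄ - mu_0) = (0.9084, 0.986),
  (x̄ - mu_0)^T · [...] = (2.75)·(0.9084) + (2.25)·(0.986) = 4.7166.

Step 5 — scale by n: T² = 4 · 4.7166 = 18.8664.

T² ≈ 18.8664


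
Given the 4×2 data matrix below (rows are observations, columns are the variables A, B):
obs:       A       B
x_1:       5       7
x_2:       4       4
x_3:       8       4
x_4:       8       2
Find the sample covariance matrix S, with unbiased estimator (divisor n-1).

Step 1 — column means:
  mean(A) = (5 + 4 + 8 + 8) / 4 = 25/4 = 6.25
  mean(B) = (7 + 4 + 4 + 2) / 4 = 17/4 = 4.25

Step 2 — sample covariance S[i,j] = (1/(n-1)) · Σ_k (x_{k,i} - mean_i) · (x_{k,j} - mean_j), with n-1 = 3.
  S[A,A] = ((-1.25)·(-1.25) + (-2.25)·(-2.25) + (1.75)·(1.75) + (1.75)·(1.75)) / 3 = 12.75/3 = 4.25
  S[A,B] = ((-1.25)·(2.75) + (-2.25)·(-0.25) + (1.75)·(-0.25) + (1.75)·(-2.25)) / 3 = -7.25/3 = -2.4167
  S[B,B] = ((2.75)·(2.75) + (-0.25)·(-0.25) + (-0.25)·(-0.25) + (-2.25)·(-2.25)) / 3 = 12.75/3 = 4.25

S is symmetric (S[j,i] = S[i,j]). Assembling:

S = [[4.25, -2.4167],
 [-2.4167, 4.25]]


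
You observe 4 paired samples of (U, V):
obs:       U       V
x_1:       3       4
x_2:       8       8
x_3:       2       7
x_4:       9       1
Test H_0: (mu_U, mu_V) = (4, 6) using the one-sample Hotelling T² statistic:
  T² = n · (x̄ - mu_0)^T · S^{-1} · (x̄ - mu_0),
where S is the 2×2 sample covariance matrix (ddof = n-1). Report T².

Step 1 — sample mean vector:
  mean(U) = (3 + 8 + 2 + 9) / 4 = 22/4 = 5.5
  mean(V) = (4 + 8 + 7 + 1) / 4 = 20/4 = 5
  x̄ = (5.5, 5),  deviation x̄ - mu_0 = (5.5, 5) - (4, 6) = (1.5, -1).

Step 2 — sample covariance matrix, S[i,j] = (1/(n-1)) · Σ_k (x_{k,i} - mean_i) · (x_{k,j} - mean_j), divisor n-1 = 3:
  S[U,U] = ((-2.5)·(-2.5) + (2.5)·(2.5) + (-3.5)·(-3.5) + (3.5)·(3.5)) / 3 = 37/3 = 12.3333
  S[U,V] = ((-2.5)·(-1) + (2.5)·(3) + (-3.5)·(2) + (3.5)·(-4)) / 3 = -11/3 = -3.6667
  S[V,V] = ((-1)·(-1) + (3)·(3) + (2)·(2) + (-4)·(-4)) / 3 = 30/3 = 10
  S = [[12.3333, -3.6667],
 [-3.6667, 10]].

Step 3 — invert S. det(S) = 12.3333·10 - (-3.6667)² = 109.8889.
  S^{-1} = (1/det) · [[d, -b], [-b, a]] = [[0.091, 0.0334],
 [0.0334, 0.1122]].

Step 4 — quadratic form (x̄ - mu_0)^T · S^{-1} · (x̄ - mu_0):
  S^{-1} · (x̄ - mu_0) = (0.1031, -0.0622),
  (x̄ - mu_0)^T · [...] = (1.5)·(0.1031) + (-1)·(-0.0622) = 0.2169.

Step 5 — scale by n: T² = 4 · 0.2169 = 0.8675.

T² ≈ 0.8675


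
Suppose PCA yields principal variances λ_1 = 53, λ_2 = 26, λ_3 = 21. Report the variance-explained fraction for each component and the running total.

Step 1 — total variance = trace(Sigma) = Σ λ_i = 53 + 26 + 21 = 100.

Step 2 — fraction explained by component i = λ_i / Σ λ:
  PC1: 53/100 = 0.53
  PC2: 26/100 = 0.26
  PC3: 21/100 = 0.21

Step 3 — cumulative fraction after k components = (λ_1 + ... + λ_k) / Σ λ:
  k = 1: 53/100 = 0.53
  k = 2: (53 + 26)/100 = 79/100 = 0.79
  k = 3: (53 + 26 + 21)/100 = 100/100 = 1

Summary (fraction, with percent):

explained: PC1 0.53 (53%), PC2 0.26 (26%), PC3 0.21 (21%);  cumulative: 0.53, 0.79, 1


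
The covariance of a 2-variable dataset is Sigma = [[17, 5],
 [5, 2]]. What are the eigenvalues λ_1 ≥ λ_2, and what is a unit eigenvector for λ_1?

Step 1 — characteristic polynomial of 2×2 Sigma:
  det(Sigma - λI) = λ² - trace · λ + det = 0.
  trace = 17 + 2 = 19, det = 17·2 - (5)² = 9.
Step 2 — discriminant:
  Δ = trace² - 4·det = 361 - 36 = 325.
Step 3 — eigenvalues:
  λ = (trace ± √Δ)/2 = (19 ± 18.0278)/2,
  λ_1 = 18.5139,  λ_2 = 0.4861.

Step 4 — unit eigenvector for λ_1: solve (Sigma - λ_1 I)v = 0. First row:
  (17 - 18.5139)·v_x + (5)·v_y = 0, i.e. (-1.5139)·v_x + (5)·v_y = 0,
  so v ∝ (b, λ_1 - a) = (5, 1.5139) = u.
  ||u|| = √((5)² + (1.5139)²) = √(27.2918) ≈ 5.2242,
  v_1 = u/||u|| ≈ (0.9571, 0.2898) (||v_1|| = 1).

λ_1 = 18.5139,  λ_2 = 0.4861;  v_1 ≈ (0.9571, 0.2898)


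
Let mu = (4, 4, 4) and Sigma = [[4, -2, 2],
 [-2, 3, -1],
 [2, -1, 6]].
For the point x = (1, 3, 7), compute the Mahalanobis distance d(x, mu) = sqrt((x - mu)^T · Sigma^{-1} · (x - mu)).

Step 1 — centre the observation: (x - mu) = (-3, -1, 3).

Step 2 — invert Sigma (cofactor / det for 3×3, or solve directly):
  Sigma^{-1} = [[0.425, 0.25, -0.1],
 [0.25, 0.5, 0],
 [-0.1, 0, 0.2]].

Step 3 — form the quadratic (x - mu)^T · Sigma^{-1} · (x - mu):
  Sigma^{-1} · (x - mu) = (-1.825, -1.25, 0.9).
  (x - mu)^T · [Sigma^{-1} · (x - mu)] = (-3)·(-1.825) + (-1)·(-1.25) + (3)·(0.9) = 9.425.

Step 4 — take square root: d = √(9.425) ≈ 3.07.

d(x, mu) = √(9.425) ≈ 3.07


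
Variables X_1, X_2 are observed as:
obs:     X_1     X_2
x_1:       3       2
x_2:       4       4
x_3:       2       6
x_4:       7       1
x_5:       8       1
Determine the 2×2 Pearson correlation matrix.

Step 1 — column means:
  mean(X_1) = (3 + 4 + 2 + 7 + 8) / 5 = 24/5 = 4.8
  mean(X_2) = (2 + 4 + 6 + 1 + 1) / 5 = 14/5 = 2.8

Step 2 — sample variances and covariances s[i,j] = (1/(n-1)) · Σ_k (x_{k,i} - mean_i) · (x_{k,j} - mean_j), with n-1 = 4:
  s[X_1,X_1] = ((-1.8)·(-1.8) + (-0.8)·(-0.8) + (-2.8)·(-2.8) + (2.2)·(2.2) + (3.2)·(3.2)) / 4 = 26.8/4 = 6.7
  s[X_1,X_2] = ((-1.8)·(-0.8) + (-0.8)·(1.2) + (-2.8)·(3.2) + (2.2)·(-1.8) + (3.2)·(-1.8)) / 4 = -18.2/4 = -4.55
  s[X_2,X_2] = ((-0.8)·(-0.8) + (1.2)·(1.2) + (3.2)·(3.2) + (-1.8)·(-1.8) + (-1.8)·(-1.8)) / 4 = 18.8/4 = 4.7
  Sample standard deviations s_i = √(s[i,i]):
  s(X_1) = √(6.7) = 2.5884
  s(X_2) = √(4.7) = 2.1679

Step 3 — r_{ij} = s_{ij} / (s_i · s_j):
  r[X_1,X_1] = 1 (diagonal).
  r[X_1,X_2] = -4.55 / (2.5884 · 2.1679) = -4.55 / 5.6116 = -0.8108
  r[X_2,X_2] = 1 (diagonal).

R is symmetric with unit diagonal. Assembling:

R = [[1, -0.8108],
 [-0.8108, 1]]


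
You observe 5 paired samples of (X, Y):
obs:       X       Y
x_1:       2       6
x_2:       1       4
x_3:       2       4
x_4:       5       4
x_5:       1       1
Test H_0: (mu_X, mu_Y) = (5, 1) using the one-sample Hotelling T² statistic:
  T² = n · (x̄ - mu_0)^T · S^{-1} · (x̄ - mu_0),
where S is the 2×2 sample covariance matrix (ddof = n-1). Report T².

Step 1 — sample mean vector:
  mean(X) = (2 + 1 + 2 + 5 + 1) / 5 = 11/5 = 2.2
  mean(Y) = (6 + 4 + 4 + 4 + 1) / 5 = 19/5 = 3.8
  x̄ = (2.2, 3.8),  deviation x̄ - mu_0 = (2.2, 3.8) - (5, 1) = (-2.8, 2.8).

Step 2 — sample covariance matrix, S[i,j] = (1/(n-1)) · Σ_k (x_{k,i} - mean_i) · (x_{k,j} - mean_j), divisor n-1 = 4:
  S[X,X] = ((-0.2)·(-0.2) + (-1.2)·(-1.2) + (-0.2)·(-0.2) + (2.8)·(2.8) + (-1.2)·(-1.2)) / 4 = 10.8/4 = 2.7
  S[X,Y] = ((-0.2)·(2.2) + (-1.2)·(0.2) + (-0.2)·(0.2) + (2.8)·(0.2) + (-1.2)·(-2.8)) / 4 = 3.2/4 = 0.8
  S[Y,Y] = ((2.2)·(2.2) + (0.2)·(0.2) + (0.2)·(0.2) + (0.2)·(0.2) + (-2.8)·(-2.8)) / 4 = 12.8/4 = 3.2
  S = [[2.7, 0.8],
 [0.8, 3.2]].

Step 3 — invert S. det(S) = 2.7·3.2 - (0.8)² = 8.
  S^{-1} = (1/det) · [[d, -b], [-b, a]] = [[0.4, -0.1],
 [-0.1, 0.3375]].

Step 4 — quadratic form (x̄ - mu_0)^T · S^{-1} · (x̄ - mu_0):
  S^{-1} · (x̄ - mu_0) = (-1.4, 1.225),
  (x̄ - mu_0)^T · [...] = (-2.8)·(-1.4) + (2.8)·(1.225) = 7.35.

Step 5 — scale by n: T² = 5 · 7.35 = 36.75.

T² ≈ 36.75


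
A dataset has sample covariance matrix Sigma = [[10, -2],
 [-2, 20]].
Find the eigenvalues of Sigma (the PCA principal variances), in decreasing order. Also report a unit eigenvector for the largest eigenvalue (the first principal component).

Step 1 — characteristic polynomial of 2×2 Sigma:
  det(Sigma - λI) = λ² - trace · λ + det = 0.
  trace = 10 + 20 = 30, det = 10·20 - (-2)² = 196.
Step 2 — discriminant:
  Δ = trace² - 4·det = 900 - 784 = 116.
Step 3 — eigenvalues:
  λ = (trace ± √Δ)/2 = (30 ± 10.7703)/2,
  λ_1 = 20.3852,  λ_2 = 9.6148.

Step 4 — unit eigenvector for λ_1: solve (Sigma - λ_1 I)v = 0. First row:
  (10 - 20.3852)·v_x + (-2)·v_y = 0, i.e. (-10.3852)·v_x + (-2)·v_y = 0,
  so v ∝ (b, λ_1 - a) = (-2, 10.3852); multiply by -1 so the first entry is positive: u = (2, -10.3852).
  ||u|| = √((2)² + (-10.3852)²) = √(111.8516) ≈ 10.576,
  v_1 = u/||u|| ≈ (0.1891, -0.982) (||v_1|| = 1).

λ_1 = 20.3852,  λ_2 = 9.6148;  v_1 ≈ (0.1891, -0.982)


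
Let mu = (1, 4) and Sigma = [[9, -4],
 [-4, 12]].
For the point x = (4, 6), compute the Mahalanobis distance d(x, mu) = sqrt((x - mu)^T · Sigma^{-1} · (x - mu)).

Step 1 — centre the observation: (x - mu) = (3, 2).

Step 2 — invert Sigma. det(Sigma) = 9·12 - (-4)² = 92.
  Sigma^{-1} = (1/det) · [[d, -b], [-b, a]] = [[0.1304, 0.0435],
 [0.0435, 0.0978]].

Step 3 — form the quadratic (x - mu)^T · Sigma^{-1} · (x - mu):
  Sigma^{-1} · (x - mu) = (0.4783, 0.3261).
  (x - mu)^T · [Sigma^{-1} · (x - mu)] = (3)·(0.4783) + (2)·(0.3261) = 2.087.

Step 4 — take square root: d = √(2.087) ≈ 1.4446.

d(x, mu) = √(2.087) ≈ 1.4446


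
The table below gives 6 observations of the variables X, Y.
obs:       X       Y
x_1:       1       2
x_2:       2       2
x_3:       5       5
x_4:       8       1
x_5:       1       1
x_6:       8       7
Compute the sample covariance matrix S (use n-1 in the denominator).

Step 1 — column means:
  mean(X) = (1 + 2 + 5 + 8 + 1 + 8) / 6 = 25/6 = 4.1667
  mean(Y) = (2 + 2 + 5 + 1 + 1 + 7) / 6 = 18/6 = 3

Step 2 — sample covariance S[i,j] = (1/(n-1)) · Σ_k (x_{k,i} - mean_i) · (x_{k,j} - mean_j), with n-1 = 5.
  S[X,X] = ((-3.1667)·(-3.1667) + (-2.1667)·(-2.1667) + (0.8333)·(0.8333) + (3.8333)·(3.8333) + (-3.1667)·(-3.1667) + (3.8333)·(3.8333)) / 5 = 54.8333/5 = 10.9667
  S[X,Y] = ((-3.1667)·(-1) + (-2.1667)·(-1) + (0.8333)·(2) + (3.8333)·(-2) + (-3.1667)·(-2) + (3.8333)·(4)) / 5 = 21/5 = 4.2
  S[Y,Y] = ((-1)·(-1) + (-1)·(-1) + (2)·(2) + (-2)·(-2) + (-2)·(-2) + (4)·(4)) / 5 = 30/5 = 6

S is symmetric (S[j,i] = S[i,j]). Assembling:

S = [[10.9667, 4.2],
 [4.2, 6]]
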